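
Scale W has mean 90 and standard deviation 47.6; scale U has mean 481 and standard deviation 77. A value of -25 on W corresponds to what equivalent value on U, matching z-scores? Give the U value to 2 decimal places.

z = (-25 − 90)/47.6 ≈ -2.416.
U = 481 + z·77 = 481 + (-25 − 90)·77/47.6 ≈ 294.97.

U = 294.97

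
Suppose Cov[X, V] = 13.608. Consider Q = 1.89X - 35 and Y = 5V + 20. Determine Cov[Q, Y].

Cov[Q, Y] = a·c·Cov[X, V] = 1.89·5·13.608 = 128.5956. Additive constants drop out.

Cov[Q, Y] = 128.5956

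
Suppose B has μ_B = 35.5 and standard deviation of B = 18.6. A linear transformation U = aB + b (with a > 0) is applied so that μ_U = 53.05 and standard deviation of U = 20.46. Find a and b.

standard deviation of U = a·standard deviation of B (a > 0), so a = 20.46/18.6 = 1.1.
μ_U = a·μ_B + b, so b = 53.05 − 1.1·35.5 = 14.

a = 1.1, b = 14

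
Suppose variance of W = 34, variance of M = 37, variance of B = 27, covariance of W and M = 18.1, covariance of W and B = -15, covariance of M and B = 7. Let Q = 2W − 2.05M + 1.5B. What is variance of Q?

variance of Q = a²·variance of W + b²·variance of M + c²·variance of B + 2ab·covariance of W and M + 2ac·covariance of W and B + 2bc·covariance of M and B, with a = 2, b = -2.05, c = 1.5.
= 136 + 155.4925 + 60.75 + (-148.42) + (-90) + (-43.05)
= 70.7725.

variance of Q = 70.7725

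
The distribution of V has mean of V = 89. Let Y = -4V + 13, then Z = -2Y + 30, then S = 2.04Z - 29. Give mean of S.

mean of Y = (-4)·89 + 13 = -343.
mean of Z = (-2)·(-343) + 30 = 716.
mean of S = 2.04·716 + (-29) = 1431.64.

mean of S = 1431.64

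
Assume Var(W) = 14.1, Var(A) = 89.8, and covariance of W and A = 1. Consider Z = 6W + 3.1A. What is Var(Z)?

Var(Z) = 1407.778

Var(Z) = a²·Var(W) + b²·Var(A) + 2ab·covariance of W and A with a = 6, b = 3.1.
= 6²·14.1 + 3.1²·89.8 + 2·6·3.1·1
= 507.6 + 862.978 + 37.2 = 1407.778.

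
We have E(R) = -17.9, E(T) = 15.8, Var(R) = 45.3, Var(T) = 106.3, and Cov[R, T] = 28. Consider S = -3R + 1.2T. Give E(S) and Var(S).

E(S) = (-3)·E(R) + 1.2·E(T) = (-3)·(-17.9) + 1.2·15.8 = 72.66.
Var(S) = a²·Var(R) + b²·Var(T) + 2ab·Cov[R, T] with a = -3, b = 1.2.
= (-3)²·45.3 + 1.2²·106.3 + 2·(-3)·1.2·28
= 407.7 + 153.072 + (-201.6) = 359.172.

E(S) = 72.66, Var(S) = 359.172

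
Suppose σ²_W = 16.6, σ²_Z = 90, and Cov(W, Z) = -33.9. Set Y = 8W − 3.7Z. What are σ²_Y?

σ²_Y = a²·σ²_W + b²·σ²_Z + 2ab·Cov(W, Z) with a = 8, b = -3.7.
= 8²·16.6 + (-3.7)²·90 + 2·8·(-3.7)·(-33.9)
= 1062.4 + 1232.1 + 2006.88 = 4301.38.

σ²_Y = 4301.38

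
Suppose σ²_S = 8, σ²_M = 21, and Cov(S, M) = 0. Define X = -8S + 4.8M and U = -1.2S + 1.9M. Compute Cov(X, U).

Cov(X, U) = 268.32

By bilinearity, Cov(X, U) = ac·σ²_S + bd·σ²_M + (ad+bc)·Cov(S, M), with a=-8, b=4.8, c=-1.2, d=1.9.
ac·σ²_S = (-8)·(-1.2)·8 = 76.8
bd·σ²_M = 4.8·1.9·21 = 191.52
(ad+bc)·Cov(S, M) = (-20.96)·0 = 0
Cov(X, U) = 76.8 + 191.52 + 0 = 268.32.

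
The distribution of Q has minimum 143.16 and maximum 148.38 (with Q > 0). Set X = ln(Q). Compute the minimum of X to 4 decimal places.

min(X) = 4.964

ln(Q) is increasing on this domain, so min(X) comes from min(Q) = 143.16: min(X) = ln(143.16) ≈ 4.964.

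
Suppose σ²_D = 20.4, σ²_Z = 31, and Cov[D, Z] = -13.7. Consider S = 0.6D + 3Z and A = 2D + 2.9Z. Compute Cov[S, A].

Cov[S, A] = 188.142

By bilinearity, Cov[S, A] = ac·σ²_D + bd·σ²_Z + (ad+bc)·Cov[D, Z], with a=0.6, b=3, c=2, d=2.9.
ac·σ²_D = 0.6·2·20.4 = 24.48
bd·σ²_Z = 3·2.9·31 = 269.7
(ad+bc)·Cov[D, Z] = (7.74)·(-13.7) = -106.038
Cov[S, A] = 24.48 + 269.7 + (-106.038) = 188.142.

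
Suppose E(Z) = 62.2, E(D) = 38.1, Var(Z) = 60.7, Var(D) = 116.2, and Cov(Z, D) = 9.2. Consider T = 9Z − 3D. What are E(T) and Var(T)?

E(T) = 9·E(Z) + (-3)·E(D) = 9·62.2 + (-3)·38.1 = 445.5.
Var(T) = a²·Var(Z) + b²·Var(D) + 2ab·Cov(Z, D) with a = 9, b = -3.
= 9²·60.7 + (-3)²·116.2 + 2·9·(-3)·9.2
= 4916.7 + 1045.8 + (-496.8) = 5465.7.

E(T) = 445.5, Var(T) = 5465.7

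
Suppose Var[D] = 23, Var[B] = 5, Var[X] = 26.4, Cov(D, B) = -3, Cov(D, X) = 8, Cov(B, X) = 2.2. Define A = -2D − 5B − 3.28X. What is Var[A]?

Var[A] = 618.14176

Var[A] = a²·Var[D] + b²·Var[B] + c²·Var[X] + 2ab·Cov(D, B) + 2ac·Cov(D, X) + 2bc·Cov(B, X), with a = -2, b = -5, c = -3.28.
= 92 + 125 + 284.02176 + (-60) + 104.96 + 72.16
= 618.14176.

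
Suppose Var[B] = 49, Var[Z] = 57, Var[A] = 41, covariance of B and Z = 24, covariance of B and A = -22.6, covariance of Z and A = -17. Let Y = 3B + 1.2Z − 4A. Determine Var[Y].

Var[Y] = 2057.48

Var[Y] = a²·Var[B] + b²·Var[Z] + c²·Var[A] + 2ab·covariance of B and Z + 2ac·covariance of B and A + 2bc·covariance of Z and A, with a = 3, b = 1.2, c = -4.
= 441 + 82.08 + 656 + 172.8 + 542.4 + 163.2
= 2057.48.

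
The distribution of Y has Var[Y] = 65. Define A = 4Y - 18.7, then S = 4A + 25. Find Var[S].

Var[A] = 4²·65 = 1040.
Var[S] = 4²·1040 = 16640.

Var[S] = 16640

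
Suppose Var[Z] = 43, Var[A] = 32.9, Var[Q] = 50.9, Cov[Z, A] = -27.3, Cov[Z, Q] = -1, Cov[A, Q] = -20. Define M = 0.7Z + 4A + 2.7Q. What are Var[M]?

Var[M] = 329.871

Var[M] = a²·Var[Z] + b²·Var[A] + c²·Var[Q] + 2ab·Cov[Z, A] + 2ac·Cov[Z, Q] + 2bc·Cov[A, Q], with a = 0.7, b = 4, c = 2.7.
= 21.07 + 526.4 + 371.061 + (-152.88) + (-3.78) + (-432)
= 329.871.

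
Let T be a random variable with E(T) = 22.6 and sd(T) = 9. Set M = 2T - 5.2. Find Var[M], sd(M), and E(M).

M = 2T - 5.2 is linear with a = 2, b = -5.2.
Var[T] = 9² = 81.
Var[M] = a²·Var[T] = 2²·81 = 324 (the additive constant -5.2 does not affect variance).
sd(M) = |a|·sd(T) = |2|·9 = 18.
E(M) = a·E(T) + b = 2·22.6 + (-5.2) = 40.

Var[M] = 324, sd(M) = 18, E(M) = 40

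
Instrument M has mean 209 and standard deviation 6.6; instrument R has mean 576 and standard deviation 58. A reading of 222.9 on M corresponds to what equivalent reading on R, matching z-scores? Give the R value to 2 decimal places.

z = (222.9 − 209)/6.6 ≈ 2.1061.
R = 576 + z·58 = 576 + (222.9 − 209)·58/6.6 ≈ 698.15.

R = 698.15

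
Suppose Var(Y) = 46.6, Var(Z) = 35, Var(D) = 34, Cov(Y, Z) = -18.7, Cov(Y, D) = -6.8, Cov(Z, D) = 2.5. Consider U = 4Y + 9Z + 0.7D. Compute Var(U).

Var(U) = a²·Var(Y) + b²·Var(Z) + c²·Var(D) + 2ab·Cov(Y, Z) + 2ac·Cov(Y, D) + 2bc·Cov(Z, D), with a = 4, b = 9, c = 0.7.
= 745.6 + 2835 + 16.66 + (-1346.4) + (-38.08) + 31.5
= 2244.28.

Var(U) = 2244.28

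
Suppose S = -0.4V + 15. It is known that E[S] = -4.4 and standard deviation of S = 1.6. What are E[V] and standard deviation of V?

E[V] = 48.5, standard deviation of V = 4

From S = -0.4V + 15: E[S] = a·E[V] + b, so E[V] = (E[S] − b)/a = (-4.4 − 15)/(-0.4) = 48.5.
standard deviation of S = |a|·standard deviation of V, so standard deviation of V = 1.6/|-0.4| = 4.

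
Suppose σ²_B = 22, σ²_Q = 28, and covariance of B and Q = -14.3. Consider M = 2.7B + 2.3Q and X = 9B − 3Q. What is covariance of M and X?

By bilinearity, covariance of M and X = ac·σ²_B + bd·σ²_Q + (ad+bc)·covariance of B and Q, with a=2.7, b=2.3, c=9, d=-3.
ac·σ²_B = 2.7·9·22 = 534.6
bd·σ²_Q = 2.3·(-3)·28 = -193.2
(ad+bc)·covariance of B and Q = (12.6)·(-14.3) = -180.18
covariance of M and X = 534.6 + (-193.2) + (-180.18) = 161.22.

covariance of M and X = 161.22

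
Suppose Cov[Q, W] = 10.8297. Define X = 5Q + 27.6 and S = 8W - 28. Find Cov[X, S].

Cov[X, S] = a·c·Cov[Q, W] = 5·8·10.8297 = 433.188. Additive constants drop out.

Cov[X, S] = 433.188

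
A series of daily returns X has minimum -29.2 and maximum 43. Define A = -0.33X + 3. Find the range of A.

Range(A) = 23.826

Range of X = 43 − (-29.2) = 72.2.
Range(A) = |a|·Range(X) = |-0.33|·72.2 = 23.826.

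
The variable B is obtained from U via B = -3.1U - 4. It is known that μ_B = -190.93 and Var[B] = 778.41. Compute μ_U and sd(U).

μ_U = 60.3, sd(U) = 9

From B = -3.1U - 4: μ_B = a·μ_U + b, so μ_U = (μ_B − b)/a = (-190.93 − (-4))/(-3.1) = 60.3.
sd(B) = √778.41 = 27.9.
sd(B) = |a|·sd(U), so sd(U) = 27.9/|-3.1| = 9.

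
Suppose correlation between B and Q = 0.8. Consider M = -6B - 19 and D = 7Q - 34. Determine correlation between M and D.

correlation between M and D = -0.8

Linear rescalings preserve |correlation|; the slopes -6 and 7 have opposite signs, so the correlation flips sign: correlation between M and D = −correlation between B and Q = -0.8.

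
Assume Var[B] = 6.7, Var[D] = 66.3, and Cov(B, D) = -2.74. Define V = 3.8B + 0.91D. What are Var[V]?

Var[V] = a²·Var[B] + b²·Var[D] + 2ab·Cov(B, D) with a = 3.8, b = 0.91.
= 3.8²·6.7 + 0.91²·66.3 + 2·3.8·0.91·(-2.74)
= 96.748 + 54.90303 + (-18.94984) = 132.70119.

Var[V] = 132.70119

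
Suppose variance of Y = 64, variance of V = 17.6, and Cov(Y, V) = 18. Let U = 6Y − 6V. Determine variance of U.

variance of U = 1641.6

variance of U = a²·variance of Y + b²·variance of V + 2ab·Cov(Y, V) with a = 6, b = -6.
= 6²·64 + (-6)²·17.6 + 2·6·(-6)·18
= 2304 + 633.6 + (-1296) = 1641.6.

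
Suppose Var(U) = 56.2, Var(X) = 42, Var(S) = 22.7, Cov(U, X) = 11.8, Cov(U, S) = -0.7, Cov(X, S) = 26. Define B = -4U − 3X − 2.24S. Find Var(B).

Var(B) = 2011.19552

Var(B) = a²·Var(U) + b²·Var(X) + c²·Var(S) + 2ab·Cov(U, X) + 2ac·Cov(U, S) + 2bc·Cov(X, S), with a = -4, b = -3, c = -2.24.
= 899.2 + 378 + 113.89952 + 283.2 + (-12.544) + 349.44
= 2011.19552.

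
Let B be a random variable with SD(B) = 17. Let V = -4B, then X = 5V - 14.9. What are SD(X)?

SD(V) = |-4|·17 = 68.
SD(X) = |5|·68 = 340.

SD(X) = 340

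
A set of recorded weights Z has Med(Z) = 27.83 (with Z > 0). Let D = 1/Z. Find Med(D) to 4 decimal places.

Med(D) = 0.0359

1/Z is monotone on this domain, so Med(D) = 1/(27.83) ≈ 0.0359.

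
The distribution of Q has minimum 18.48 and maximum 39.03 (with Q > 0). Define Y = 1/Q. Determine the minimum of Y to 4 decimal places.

min(Y) = 0.0256

1/Q is decreasing on this domain, so min(Y) comes from max(Q) = 39.03: min(Y) = 1/(39.03) ≈ 0.0256.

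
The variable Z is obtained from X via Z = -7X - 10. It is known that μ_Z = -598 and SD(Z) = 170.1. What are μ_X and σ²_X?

From Z = -7X - 10: μ_Z = a·μ_X + b, so μ_X = (μ_Z − b)/a = (-598 − (-10))/(-7) = 84.
σ²_Z = 170.1² = 28934.01.
σ²_Z = a²·σ²_X, so σ²_X = 28934.01/(-7)² = 590.49.

μ_X = 84, σ²_X = 590.49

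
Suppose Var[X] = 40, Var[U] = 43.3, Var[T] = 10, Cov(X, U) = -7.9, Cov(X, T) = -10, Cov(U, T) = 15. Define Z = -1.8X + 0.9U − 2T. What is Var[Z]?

Var[Z] = a²·Var[X] + b²·Var[U] + c²·Var[T] + 2ab·Cov(X, U) + 2ac·Cov(X, T) + 2bc·Cov(U, T), with a = -1.8, b = 0.9, c = -2.
= 129.6 + 35.073 + 40 + 25.596 + (-72) + (-54)
= 104.269.

Var[Z] = 104.269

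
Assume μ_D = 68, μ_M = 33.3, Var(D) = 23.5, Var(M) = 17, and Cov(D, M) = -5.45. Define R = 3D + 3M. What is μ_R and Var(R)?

μ_R = 3·μ_D + 3·μ_M = 3·68 + 3·33.3 = 303.9.
Var(R) = a²·Var(D) + b²·Var(M) + 2ab·Cov(D, M) with a = 3, b = 3.
= 3²·23.5 + 3²·17 + 2·3·3·(-5.45)
= 211.5 + 153 + (-98.1) = 266.4.

μ_R = 303.9, Var(R) = 266.4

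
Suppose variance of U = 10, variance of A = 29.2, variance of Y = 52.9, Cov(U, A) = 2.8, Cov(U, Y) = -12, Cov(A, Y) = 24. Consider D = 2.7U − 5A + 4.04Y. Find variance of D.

variance of D = a²·variance of U + b²·variance of A + c²·variance of Y + 2ab·Cov(U, A) + 2ac·Cov(U, Y) + 2bc·Cov(A, Y), with a = 2.7, b = -5, c = 4.04.
= 72.9 + 730 + 863.41264 + (-75.6) + (-261.792) + (-969.6)
= 359.32064.

variance of D = 359.32064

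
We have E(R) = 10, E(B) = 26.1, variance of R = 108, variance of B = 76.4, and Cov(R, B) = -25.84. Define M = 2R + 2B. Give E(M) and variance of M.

E(M) = 2·E(R) + 2·E(B) = 2·10 + 2·26.1 = 72.2.
variance of M = a²·variance of R + b²·variance of B + 2ab·Cov(R, B) with a = 2, b = 2.
= 2²·108 + 2²·76.4 + 2·2·2·(-25.84)
= 432 + 305.6 + (-206.72) = 530.88.

E(M) = 72.2, variance of M = 530.88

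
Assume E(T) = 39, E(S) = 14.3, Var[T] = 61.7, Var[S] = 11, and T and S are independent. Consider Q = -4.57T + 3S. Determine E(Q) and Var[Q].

E(Q) = (-4.57)·E(T) + 3·E(S) = (-4.57)·39 + 3·14.3 = -135.33.
Var[Q] = a²·Var[T] + b²·Var[S] + 2ab·Cov[T, S] with a = -4.57, b = 3.
Independence gives Cov[T, S] = 0.
= (-4.57)²·61.7 + 3²·11 + 2·(-4.57)·3·0
= 1288.59833 + 99 + 0 = 1387.59833.

E(Q) = -135.33, Var[Q] = 1387.59833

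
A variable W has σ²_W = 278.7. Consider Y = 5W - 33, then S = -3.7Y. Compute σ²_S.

σ²_S = 95385.075

σ²_Y = 5²·278.7 = 6967.5.
σ²_S = (-3.7)²·6967.5 = 95385.075.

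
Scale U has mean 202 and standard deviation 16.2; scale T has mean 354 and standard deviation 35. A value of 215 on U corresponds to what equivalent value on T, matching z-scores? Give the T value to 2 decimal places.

z = (215 − 202)/16.2 ≈ 0.8025.
T = 354 + z·35 = 354 + (215 − 202)·35/16.2 ≈ 382.09.

T = 382.09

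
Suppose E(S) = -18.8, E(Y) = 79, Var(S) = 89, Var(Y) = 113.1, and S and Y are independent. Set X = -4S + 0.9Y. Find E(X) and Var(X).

E(X) = (-4)·E(S) + 0.9·E(Y) = (-4)·(-18.8) + 0.9·79 = 146.3.
Var(X) = a²·Var(S) + b²·Var(Y) + 2ab·covariance of S and Y with a = -4, b = 0.9.
Independence gives covariance of S and Y = 0.
= (-4)²·89 + 0.9²·113.1 + 2·(-4)·0.9·0
= 1424 + 91.611 + 0 = 1515.611.

E(X) = 146.3, Var(X) = 1515.611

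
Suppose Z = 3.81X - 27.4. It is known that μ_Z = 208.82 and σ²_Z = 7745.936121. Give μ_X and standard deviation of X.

μ_X = 62, standard deviation of X = 23.1

From Z = 3.81X - 27.4: μ_Z = a·μ_X + b, so μ_X = (μ_Z − b)/a = (208.82 − (-27.4))/3.81 = 62.
standard deviation of Z = √7745.936121 = 88.011.
standard deviation of Z = |a|·standard deviation of X, so standard deviation of X = 88.011/|3.81| = 23.1.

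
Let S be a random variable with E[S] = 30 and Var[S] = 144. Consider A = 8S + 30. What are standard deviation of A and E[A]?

A = 8S + 30 is linear with a = 8, b = 30.
standard deviation of S = √144 = 12.
standard deviation of A = |a|·standard deviation of S = |8|·12 = 96.
E[A] = a·E[S] + b = 8·30 + 30 = 270.

standard deviation of A = 96, E[A] = 270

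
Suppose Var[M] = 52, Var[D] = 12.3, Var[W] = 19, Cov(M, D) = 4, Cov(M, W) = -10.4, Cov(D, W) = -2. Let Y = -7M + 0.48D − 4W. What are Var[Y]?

Var[Y] = a²·Var[M] + b²·Var[D] + c²·Var[W] + 2ab·Cov(M, D) + 2ac·Cov(M, W) + 2bc·Cov(D, W), with a = -7, b = 0.48, c = -4.
= 2548 + 2.83392 + 304 + (-26.88) + (-582.4) + 7.68
= 2253.23392.

Var[Y] = 2253.23392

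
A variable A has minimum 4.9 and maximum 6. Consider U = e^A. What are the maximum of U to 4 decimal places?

e^A is increasing on this domain, so max(U) comes from max(A) = 6: max(U) = exp(6) ≈ 403.4288.

max(U) = 403.4288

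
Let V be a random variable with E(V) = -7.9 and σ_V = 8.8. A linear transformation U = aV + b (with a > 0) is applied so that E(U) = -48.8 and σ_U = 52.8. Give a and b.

σ_U = a·σ_V (a > 0), so a = 52.8/8.8 = 6.
E(U) = a·E(V) + b, so b = -48.8 − 6·(-7.9) = -1.4.

a = 6, b = -1.4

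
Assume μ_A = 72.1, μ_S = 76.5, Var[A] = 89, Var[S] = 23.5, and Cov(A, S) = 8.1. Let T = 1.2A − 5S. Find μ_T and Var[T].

μ_T = 1.2·μ_A + (-5)·μ_S = 1.2·72.1 + (-5)·76.5 = -295.98.
Var[T] = a²·Var[A] + b²·Var[S] + 2ab·Cov(A, S) with a = 1.2, b = -5.
= 1.2²·89 + (-5)²·23.5 + 2·1.2·(-5)·8.1
= 128.16 + 587.5 + (-97.2) = 618.46.

μ_T = -295.98, Var[T] = 618.46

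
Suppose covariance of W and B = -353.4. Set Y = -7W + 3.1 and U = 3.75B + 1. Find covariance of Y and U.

covariance of Y and U = a·c·covariance of W and B = (-7)·3.75·(-353.4) = 9276.75. Additive constants drop out.

covariance of Y and U = 9276.75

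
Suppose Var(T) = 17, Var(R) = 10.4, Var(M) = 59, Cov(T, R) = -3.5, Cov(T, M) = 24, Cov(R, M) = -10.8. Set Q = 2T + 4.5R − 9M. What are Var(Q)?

Var(Q) = a²·Var(T) + b²·Var(R) + c²·Var(M) + 2ab·Cov(T, R) + 2ac·Cov(T, M) + 2bc·Cov(R, M), with a = 2, b = 4.5, c = -9.
= 68 + 210.6 + 4779 + (-63) + (-864) + 874.8
= 5005.4.

Var(Q) = 5005.4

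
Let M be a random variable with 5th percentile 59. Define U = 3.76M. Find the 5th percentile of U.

5th percentile of U = 221.84

Since a = 3.76 > 0 the transformation is increasing, so the 5th percentile of U = a·(P_{5} of M) + b = 3.76·59 = 221.84.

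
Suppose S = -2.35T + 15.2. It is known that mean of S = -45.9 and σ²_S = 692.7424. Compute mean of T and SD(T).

mean of T = 26, SD(T) = 11.2

From S = -2.35T + 15.2: mean of S = a·mean of T + b, so mean of T = (mean of S − b)/a = (-45.9 − 15.2)/(-2.35) = 26.
SD(S) = √692.7424 = 26.32.
SD(S) = |a|·SD(T), so SD(T) = 26.32/|-2.35| = 11.2.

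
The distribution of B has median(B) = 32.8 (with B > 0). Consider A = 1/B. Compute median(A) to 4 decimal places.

1/B is monotone on this domain, so median(A) = 1/(32.8) ≈ 0.0305.

median(A) = 0.0305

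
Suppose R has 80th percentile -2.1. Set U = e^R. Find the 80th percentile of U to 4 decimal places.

80th percentile of U = 0.1225

e^R is increasing, so P_{80}(U) = g(P_{80}(R)) ≈ 0.1225.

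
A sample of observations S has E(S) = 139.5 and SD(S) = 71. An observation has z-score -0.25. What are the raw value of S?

S = E(S) + z·SD(S) = 139.5 + (-0.25)·71 = 121.75.

S = 121.75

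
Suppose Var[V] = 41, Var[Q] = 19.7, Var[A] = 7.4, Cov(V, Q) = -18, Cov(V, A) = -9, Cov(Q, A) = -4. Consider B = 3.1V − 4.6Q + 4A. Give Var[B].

Var[B] = 1366.622

Var[B] = a²·Var[V] + b²·Var[Q] + c²·Var[A] + 2ab·Cov(V, Q) + 2ac·Cov(V, A) + 2bc·Cov(Q, A), with a = 3.1, b = -4.6, c = 4.
= 394.01 + 416.852 + 118.4 + 513.36 + (-223.2) + 147.2
= 1366.622.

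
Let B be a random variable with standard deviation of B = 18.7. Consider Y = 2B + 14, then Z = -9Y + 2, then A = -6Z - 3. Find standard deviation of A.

standard deviation of A = 2019.6

standard deviation of Y = |2|·18.7 = 37.4.
standard deviation of Z = |-9|·37.4 = 336.6.
standard deviation of A = |-6|·336.6 = 2019.6.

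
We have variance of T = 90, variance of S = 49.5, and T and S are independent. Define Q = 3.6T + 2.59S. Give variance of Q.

variance of Q = a²·variance of T + b²·variance of S + 2ab·covariance of T and S with a = 3.6, b = 2.59.
Independence gives covariance of T and S = 0.
= 3.6²·90 + 2.59²·49.5 + 2·3.6·2.59·0
= 1166.4 + 332.05095 + 0 = 1498.45095.

variance of Q = 1498.45095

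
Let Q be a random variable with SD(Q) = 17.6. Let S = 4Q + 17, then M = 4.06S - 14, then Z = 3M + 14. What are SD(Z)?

SD(S) = |4|·17.6 = 70.4.
SD(M) = |4.06|·70.4 = 285.824.
SD(Z) = |3|·285.824 = 857.472.

SD(Z) = 857.472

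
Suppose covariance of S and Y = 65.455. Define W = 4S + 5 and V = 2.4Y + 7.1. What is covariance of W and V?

covariance of W and V = a·c·covariance of S and Y = 4·2.4·65.455 = 628.368. Additive constants drop out.

covariance of W and V = 628.368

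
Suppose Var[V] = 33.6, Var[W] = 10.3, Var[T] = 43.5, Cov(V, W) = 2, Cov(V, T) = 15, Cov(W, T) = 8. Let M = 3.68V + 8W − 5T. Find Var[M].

Var[M] = 1127.48464

Var[M] = a²·Var[V] + b²·Var[W] + c²·Var[T] + 2ab·Cov(V, W) + 2ac·Cov(V, T) + 2bc·Cov(W, T), with a = 3.68, b = 8, c = -5.
= 455.02464 + 659.2 + 1087.5 + 117.76 + (-552) + (-640)
= 1127.48464.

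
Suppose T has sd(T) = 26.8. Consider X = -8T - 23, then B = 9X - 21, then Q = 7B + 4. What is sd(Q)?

sd(X) = |-8|·26.8 = 214.4.
sd(B) = |9|·214.4 = 1929.6.
sd(Q) = |7|·1929.6 = 13507.2.

sd(Q) = 13507.2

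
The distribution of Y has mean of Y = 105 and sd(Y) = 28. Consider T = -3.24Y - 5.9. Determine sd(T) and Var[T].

sd(T) = 90.72, Var[T] = 8230.1184

T = -3.24Y - 5.9 is linear with a = -3.24, b = -5.9.
sd(T) = |a|·sd(Y) = |-3.24|·28 = 90.72.
Var[Y] = 28² = 784.
Var[T] = a²·Var[Y] = (-3.24)²·784 = 8230.1184 (the additive constant -5.9 does not affect variance).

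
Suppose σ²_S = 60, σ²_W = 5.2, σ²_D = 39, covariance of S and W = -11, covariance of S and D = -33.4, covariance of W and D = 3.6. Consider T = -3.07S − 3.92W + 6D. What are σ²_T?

σ²_T = 2845.75448

σ²_T = a²·σ²_S + b²·σ²_W + c²·σ²_D + 2ab·covariance of S and W + 2ac·covariance of S and D + 2bc·covariance of W and D, with a = -3.07, b = -3.92, c = 6.
= 565.494 + 79.90528 + 1404 + (-264.7568) + 1230.456 + (-169.344)
= 2845.75448.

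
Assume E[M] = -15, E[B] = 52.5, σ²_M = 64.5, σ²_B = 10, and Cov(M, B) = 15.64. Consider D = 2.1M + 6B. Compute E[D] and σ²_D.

E[D] = 2.1·E[M] + 6·E[B] = 2.1·(-15) + 6·52.5 = 283.5.
σ²_D = a²·σ²_M + b²·σ²_B + 2ab·Cov(M, B) with a = 2.1, b = 6.
= 2.1²·64.5 + 6²·10 + 2·2.1·6·15.64
= 284.445 + 360 + 394.128 = 1038.573.

E[D] = 283.5, σ²_D = 1038.573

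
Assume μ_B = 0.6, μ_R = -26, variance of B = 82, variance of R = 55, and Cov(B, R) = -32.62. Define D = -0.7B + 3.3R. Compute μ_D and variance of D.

μ_D = -86.22, variance of D = 789.8344

μ_D = (-0.7)·μ_B + 3.3·μ_R = (-0.7)·0.6 + 3.3·(-26) = -86.22.
variance of D = a²·variance of B + b²·variance of R + 2ab·Cov(B, R) with a = -0.7, b = 3.3.
= (-0.7)²·82 + 3.3²·55 + 2·(-0.7)·3.3·(-32.62)
= 40.18 + 598.95 + 150.7044 = 789.8344.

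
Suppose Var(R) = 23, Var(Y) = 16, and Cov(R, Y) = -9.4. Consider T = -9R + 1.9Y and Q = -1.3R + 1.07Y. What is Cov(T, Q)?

By bilinearity, Cov(T, Q) = ac·Var(R) + bd·Var(Y) + (ad+bc)·Cov(R, Y), with a=-9, b=1.9, c=-1.3, d=1.07.
ac·Var(R) = (-9)·(-1.3)·23 = 269.1
bd·Var(Y) = 1.9·1.07·16 = 32.528
(ad+bc)·Cov(R, Y) = (-12.1)·(-9.4) = 113.74
Cov(T, Q) = 269.1 + 32.528 + 113.74 = 415.368.

Cov(T, Q) = 415.368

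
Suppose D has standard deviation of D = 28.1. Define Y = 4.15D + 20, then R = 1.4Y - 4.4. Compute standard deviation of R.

standard deviation of Y = |4.15|·28.1 = 116.615.
standard deviation of R = |1.4|·116.615 = 163.261.

standard deviation of R = 163.261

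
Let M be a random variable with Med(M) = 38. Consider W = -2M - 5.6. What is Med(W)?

Med(W) = -81.6

A linear map preserves order up to sign, so Med(W) = a·Med(M) + b = (-2)·38 + (-5.6) = -81.6.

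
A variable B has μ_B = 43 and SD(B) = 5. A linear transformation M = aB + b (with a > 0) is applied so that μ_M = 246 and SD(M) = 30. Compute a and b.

SD(M) = a·SD(B) (a > 0), so a = 30/5 = 6.
μ_M = a·μ_B + b, so b = 246 − 6·43 = -12.

a = 6, b = -12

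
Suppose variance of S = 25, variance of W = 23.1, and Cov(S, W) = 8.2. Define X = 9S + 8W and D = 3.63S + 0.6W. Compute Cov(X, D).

Cov(X, D) = 1210.038

By bilinearity, Cov(X, D) = ac·variance of S + bd·variance of W + (ad+bc)·Cov(S, W), with a=9, b=8, c=3.63, d=0.6.
ac·variance of S = 9·3.63·25 = 816.75
bd·variance of W = 8·0.6·23.1 = 110.88
(ad+bc)·Cov(S, W) = (34.44)·8.2 = 282.408
Cov(X, D) = 816.75 + 110.88 + 282.408 = 1210.038.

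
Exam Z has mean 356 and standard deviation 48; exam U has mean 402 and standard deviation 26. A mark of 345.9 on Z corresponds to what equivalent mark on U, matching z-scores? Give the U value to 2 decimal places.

U = 396.53

z = (345.9 − 356)/48 ≈ -0.2104.
U = 402 + z·26 = 402 + (345.9 − 356)·26/48 ≈ 396.53.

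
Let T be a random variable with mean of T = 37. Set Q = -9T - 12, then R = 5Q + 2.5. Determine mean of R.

mean of Q = (-9)·37 + (-12) = -345.
mean of R = 5·(-345) + 2.5 = -1722.5.

mean of R = -1722.5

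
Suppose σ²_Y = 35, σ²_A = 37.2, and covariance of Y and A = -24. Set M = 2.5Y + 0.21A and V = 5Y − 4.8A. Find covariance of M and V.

By bilinearity, covariance of M and V = ac·σ²_Y + bd·σ²_A + (ad+bc)·covariance of Y and A, with a=2.5, b=0.21, c=5, d=-4.8.
ac·σ²_Y = 2.5·5·35 = 437.5
bd·σ²_A = 0.21·(-4.8)·37.2 = -37.4976
(ad+bc)·covariance of Y and A = (-10.95)·(-24) = 262.8
covariance of M and V = 437.5 + (-37.4976) + 262.8 = 662.8024.

covariance of M and V = 662.8024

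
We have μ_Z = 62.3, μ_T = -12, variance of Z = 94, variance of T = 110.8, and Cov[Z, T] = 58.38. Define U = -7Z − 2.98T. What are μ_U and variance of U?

μ_U = -400.34, variance of U = 8025.56192

μ_U = (-7)·μ_Z + (-2.98)·μ_T = (-7)·62.3 + (-2.98)·(-12) = -400.34.
variance of U = a²·variance of Z + b²·variance of T + 2ab·Cov[Z, T] with a = -7, b = -2.98.
= (-7)²·94 + (-2.98)²·110.8 + 2·(-7)·(-2.98)·58.38
= 4606 + 983.94832 + 2435.6136 = 8025.56192.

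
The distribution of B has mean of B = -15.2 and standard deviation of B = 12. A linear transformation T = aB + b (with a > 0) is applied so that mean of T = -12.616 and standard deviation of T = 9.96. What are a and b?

standard deviation of T = a·standard deviation of B (a > 0), so a = 9.96/12 = 0.83.
mean of T = a·mean of B + b, so b = -12.616 − 0.83·(-15.2) = 0.

a = 0.83, b = 0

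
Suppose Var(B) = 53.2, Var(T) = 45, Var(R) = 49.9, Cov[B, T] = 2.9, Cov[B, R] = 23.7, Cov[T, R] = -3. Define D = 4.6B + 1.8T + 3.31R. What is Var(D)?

Var(D) = 2552.20979

Var(D) = a²·Var(B) + b²·Var(T) + c²·Var(R) + 2ab·Cov[B, T] + 2ac·Cov[B, R] + 2bc·Cov[T, R], with a = 4.6, b = 1.8, c = 3.31.
= 1125.712 + 145.8 + 546.70939 + 48.024 + 721.7124 + (-35.748)
= 2552.20979.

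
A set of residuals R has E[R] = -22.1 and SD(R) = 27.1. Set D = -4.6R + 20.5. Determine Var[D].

Var[D] = 15540.1156

D = -4.6R + 20.5 is linear with a = -4.6, b = 20.5.
Var[R] = 27.1² = 734.41.
Var[D] = a²·Var[R] = (-4.6)²·734.41 = 15540.1156 (the additive constant 20.5 does not affect variance).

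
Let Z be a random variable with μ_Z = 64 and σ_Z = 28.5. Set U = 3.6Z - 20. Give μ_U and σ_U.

U = 3.6Z - 20 is linear with a = 3.6, b = -20.
μ_U = a·μ_Z + b = 3.6·64 + (-20) = 210.4.
σ_U = |a|·σ_Z = |3.6|·28.5 = 102.6.

μ_U = 210.4, σ_U = 102.6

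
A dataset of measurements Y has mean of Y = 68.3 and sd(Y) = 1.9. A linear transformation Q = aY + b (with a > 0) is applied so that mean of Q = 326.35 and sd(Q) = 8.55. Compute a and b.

a = 4.5, b = 19

sd(Q) = a·sd(Y) (a > 0), so a = 8.55/1.9 = 4.5.
mean of Q = a·mean of Y + b, so b = 326.35 − 4.5·68.3 = 19.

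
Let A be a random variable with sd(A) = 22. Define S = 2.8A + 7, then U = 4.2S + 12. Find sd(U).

sd(S) = |2.8|·22 = 61.6.
sd(U) = |4.2|·61.6 = 258.72.

sd(U) = 258.72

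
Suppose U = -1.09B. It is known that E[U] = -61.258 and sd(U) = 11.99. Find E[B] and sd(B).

From U = -1.09B: E[U] = a·E[B] + b, so E[B] = (E[U] − b)/a = (-61.258 − 0)/(-1.09) = 56.2.
sd(U) = |a|·sd(B), so sd(B) = 11.99/|-1.09| = 11.

E[B] = 56.2, sd(B) = 11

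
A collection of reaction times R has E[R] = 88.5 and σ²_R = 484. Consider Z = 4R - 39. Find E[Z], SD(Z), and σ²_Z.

Z = 4R - 39 is linear with a = 4, b = -39.
E[Z] = a·E[R] + b = 4·88.5 + (-39) = 315.
SD(R) = √484 = 22.
SD(Z) = |a|·SD(R) = |4|·22 = 88.
σ²_Z = a²·σ²_R = 4²·484 = 7744 (the additive constant -39 does not affect variance).

E[Z] = 315, SD(Z) = 88, σ²_Z = 7744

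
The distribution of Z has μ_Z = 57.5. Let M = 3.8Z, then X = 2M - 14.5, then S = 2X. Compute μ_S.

μ_M = 3.8·57.5 = 218.5.
μ_X = 2·218.5 + (-14.5) = 422.5.
μ_S = 2·422.5 = 845.

μ_S = 845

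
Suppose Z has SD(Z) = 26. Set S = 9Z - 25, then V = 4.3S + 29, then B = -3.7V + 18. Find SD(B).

SD(B) = 3722.94

SD(S) = |9|·26 = 234.
SD(V) = |4.3|·234 = 1006.2.
SD(B) = |-3.7|·1006.2 = 3722.94.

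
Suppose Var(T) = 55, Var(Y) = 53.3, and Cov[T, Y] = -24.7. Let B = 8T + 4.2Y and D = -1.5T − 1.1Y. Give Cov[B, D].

Cov[B, D] = -533.276

By bilinearity, Cov[B, D] = ac·Var(T) + bd·Var(Y) + (ad+bc)·Cov[T, Y], with a=8, b=4.2, c=-1.5, d=-1.1.
ac·Var(T) = 8·(-1.5)·55 = -660
bd·Var(Y) = 4.2·(-1.1)·53.3 = -246.246
(ad+bc)·Cov[T, Y] = (-15.1)·(-24.7) = 372.97
Cov[B, D] = -660 + (-246.246) + 372.97 = -533.276.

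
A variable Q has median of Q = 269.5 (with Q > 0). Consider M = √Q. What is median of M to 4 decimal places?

√Q is monotone on this domain, so median of M = √(269.5) ≈ 16.4165.

median of M = 16.4165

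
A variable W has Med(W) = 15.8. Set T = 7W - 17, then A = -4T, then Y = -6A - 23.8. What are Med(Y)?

Med(Y) = 2222.6

Med(T) = 7·15.8 + (-17) = 93.6.
Med(A) = (-4)·93.6 = -374.4.
Med(Y) = (-6)·(-374.4) + (-23.8) = 2222.6.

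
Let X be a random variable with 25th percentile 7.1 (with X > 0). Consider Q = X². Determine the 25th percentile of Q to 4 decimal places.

25th percentile of Q = 50.41

X² is increasing, so P_{25}(Q) = g(P_{25}(X)) = 50.41.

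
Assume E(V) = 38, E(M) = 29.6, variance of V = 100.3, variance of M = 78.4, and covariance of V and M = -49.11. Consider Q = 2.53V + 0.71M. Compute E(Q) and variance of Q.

E(Q) = 2.53·E(V) + 0.71·E(M) = 2.53·38 + 0.71·29.6 = 117.156.
variance of Q = a²·variance of V + b²·variance of M + 2ab·covariance of V and M with a = 2.53, b = 0.71.
= 2.53²·100.3 + 0.71²·78.4 + 2·2.53·0.71·(-49.11)
= 642.01027 + 39.52144 + (-176.432586) = 505.099124.

E(Q) = 117.156, variance of Q = 505.099124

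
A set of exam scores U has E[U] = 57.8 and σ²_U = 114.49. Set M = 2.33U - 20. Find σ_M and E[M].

M = 2.33U - 20 is linear with a = 2.33, b = -20.
σ_U = √114.49 = 10.7.
σ_M = |a|·σ_U = |2.33|·10.7 = 24.931.
E[M] = a·E[U] + b = 2.33·57.8 + (-20) = 114.674.

σ_M = 24.931, E[M] = 114.674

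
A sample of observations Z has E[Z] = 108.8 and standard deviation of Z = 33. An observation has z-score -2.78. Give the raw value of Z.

Z = E[Z] + z·standard deviation of Z = 108.8 + (-2.78)·33 = 17.06.

Z = 17.06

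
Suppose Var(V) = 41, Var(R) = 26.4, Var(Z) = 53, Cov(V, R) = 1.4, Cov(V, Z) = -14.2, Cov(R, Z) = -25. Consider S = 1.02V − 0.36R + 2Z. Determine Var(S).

Var(S) = a²·Var(V) + b²·Var(R) + c²·Var(Z) + 2ab·Cov(V, R) + 2ac·Cov(V, Z) + 2bc·Cov(R, Z), with a = 1.02, b = -0.36, c = 2.
= 42.6564 + 3.42144 + 212 + (-1.02816) + (-57.936) + 36
= 235.11368.

Var(S) = 235.11368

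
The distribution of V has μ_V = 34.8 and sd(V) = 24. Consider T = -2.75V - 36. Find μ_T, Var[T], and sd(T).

μ_T = -131.7, Var[T] = 4356, sd(T) = 66

T = -2.75V - 36 is linear with a = -2.75, b = -36.
μ_T = a·μ_V + b = (-2.75)·34.8 + (-36) = -131.7.
Var[V] = 24² = 576.
Var[T] = a²·Var[V] = (-2.75)²·576 = 4356 (the additive constant -36 does not affect variance).
sd(T) = |a|·sd(V) = |-2.75|·24 = 66.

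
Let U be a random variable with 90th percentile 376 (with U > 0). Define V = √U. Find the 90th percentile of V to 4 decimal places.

90th percentile of V = 19.3907

√U is increasing, so P_{90}(V) = g(P_{90}(U)) ≈ 19.3907.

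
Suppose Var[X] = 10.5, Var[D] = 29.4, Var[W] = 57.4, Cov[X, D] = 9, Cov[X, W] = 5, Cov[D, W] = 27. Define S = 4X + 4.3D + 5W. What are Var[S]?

Var[S] = 3817.206

Var[S] = a²·Var[X] + b²·Var[D] + c²·Var[W] + 2ab·Cov[X, D] + 2ac·Cov[X, W] + 2bc·Cov[D, W], with a = 4, b = 4.3, c = 5.
= 168 + 543.606 + 1435 + 309.6 + 200 + 1161
= 3817.206.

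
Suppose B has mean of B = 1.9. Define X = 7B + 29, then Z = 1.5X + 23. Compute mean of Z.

mean of Z = 86.45

mean of X = 7·1.9 + 29 = 42.3.
mean of Z = 1.5·42.3 + 23 = 86.45.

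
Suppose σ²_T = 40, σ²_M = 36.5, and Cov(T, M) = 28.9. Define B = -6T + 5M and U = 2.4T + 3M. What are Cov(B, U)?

By bilinearity, Cov(B, U) = ac·σ²_T + bd·σ²_M + (ad+bc)·Cov(T, M), with a=-6, b=5, c=2.4, d=3.
ac·σ²_T = (-6)·2.4·40 = -576
bd·σ²_M = 5·3·36.5 = 547.5
(ad+bc)·Cov(T, M) = (-6)·28.9 = -173.4
Cov(B, U) = -576 + 547.5 + (-173.4) = -201.9.

Cov(B, U) = -201.9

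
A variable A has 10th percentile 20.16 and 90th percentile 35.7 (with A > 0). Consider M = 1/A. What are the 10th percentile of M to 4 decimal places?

1/A is decreasing on A > 0, so percentile order reverses: P_{10}(M) uses P_{90}(A) = 35.7.
P_{10}(M) = 1/35.7 ≈ 0.028.

10th percentile of M = 0.028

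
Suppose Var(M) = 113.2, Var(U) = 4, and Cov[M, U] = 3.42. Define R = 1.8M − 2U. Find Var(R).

Var(R) = a²·Var(M) + b²·Var(U) + 2ab·Cov[M, U] with a = 1.8, b = -2.
= 1.8²·113.2 + (-2)²·4 + 2·1.8·(-2)·3.42
= 366.768 + 16 + (-24.624) = 358.144.

Var(R) = 358.144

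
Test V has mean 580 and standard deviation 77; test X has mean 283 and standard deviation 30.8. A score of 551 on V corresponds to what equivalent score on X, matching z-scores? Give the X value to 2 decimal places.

X = 271.40

z = (551 − 580)/77 ≈ -0.3766.
X = 283 + z·30.8 = 283 + (551 − 580)·30.8/77 = 271.40.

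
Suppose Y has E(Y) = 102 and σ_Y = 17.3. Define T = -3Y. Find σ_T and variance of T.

σ_T = 51.9, variance of T = 2693.61

T = -3Y is linear with a = -3, b = 0.
σ_T = |a|·σ_Y = |-3|·17.3 = 51.9.
variance of Y = 17.3² = 299.29.
variance of T = a²·variance of Y = (-3)²·299.29 = 2693.61.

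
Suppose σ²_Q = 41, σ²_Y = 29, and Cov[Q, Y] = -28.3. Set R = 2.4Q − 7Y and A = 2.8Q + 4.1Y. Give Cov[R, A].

Cov[R, A] = -280.572

By bilinearity, Cov[R, A] = ac·σ²_Q + bd·σ²_Y + (ad+bc)·Cov[Q, Y], with a=2.4, b=-7, c=2.8, d=4.1.
ac·σ²_Q = 2.4·2.8·41 = 275.52
bd·σ²_Y = (-7)·4.1·29 = -832.3
(ad+bc)·Cov[Q, Y] = (-9.76)·(-28.3) = 276.208
Cov[R, A] = 275.52 + (-832.3) + 276.208 = -280.572.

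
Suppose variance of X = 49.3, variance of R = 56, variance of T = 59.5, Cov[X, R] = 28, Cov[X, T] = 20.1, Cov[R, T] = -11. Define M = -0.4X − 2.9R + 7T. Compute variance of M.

variance of M = 3793.348

variance of M = a²·variance of X + b²·variance of R + c²·variance of T + 2ab·Cov[X, R] + 2ac·Cov[X, T] + 2bc·Cov[R, T], with a = -0.4, b = -2.9, c = 7.
= 7.888 + 470.96 + 2915.5 + 64.96 + (-112.56) + 446.6
= 3793.348.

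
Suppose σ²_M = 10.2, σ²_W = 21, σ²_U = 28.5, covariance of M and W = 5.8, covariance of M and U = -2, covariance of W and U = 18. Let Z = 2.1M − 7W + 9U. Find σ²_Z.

σ²_Z = a²·σ²_M + b²·σ²_W + c²·σ²_U + 2ab·covariance of M and W + 2ac·covariance of M and U + 2bc·covariance of W and U, with a = 2.1, b = -7, c = 9.
= 44.982 + 1029 + 2308.5 + (-170.52) + (-75.6) + (-2268)
= 868.362.

σ²_Z = 868.362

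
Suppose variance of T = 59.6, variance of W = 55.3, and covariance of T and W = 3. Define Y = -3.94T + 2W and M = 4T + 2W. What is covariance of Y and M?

By bilinearity, covariance of Y and M = ac·variance of T + bd·variance of W + (ad+bc)·covariance of T and W, with a=-3.94, b=2, c=4, d=2.
ac·variance of T = (-3.94)·4·59.6 = -939.296
bd·variance of W = 2·2·55.3 = 221.2
(ad+bc)·covariance of T and W = (0.12)·3 = 0.36
covariance of Y and M = -939.296 + 221.2 + 0.36 = -717.736.

covariance of Y and M = -717.736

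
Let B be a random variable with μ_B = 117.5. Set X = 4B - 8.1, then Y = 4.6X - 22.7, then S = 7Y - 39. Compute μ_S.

μ_S = 14675.28

μ_X = 4·117.5 + (-8.1) = 461.9.
μ_Y = 4.6·461.9 + (-22.7) = 2102.04.
μ_S = 7·2102.04 + (-39) = 14675.28.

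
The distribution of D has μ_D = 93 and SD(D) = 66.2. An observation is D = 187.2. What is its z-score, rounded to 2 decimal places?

z = 1.42

z = (D − μ_D) / SD(D) = (187.2 − 93) / 66.2 ≈ 1.42.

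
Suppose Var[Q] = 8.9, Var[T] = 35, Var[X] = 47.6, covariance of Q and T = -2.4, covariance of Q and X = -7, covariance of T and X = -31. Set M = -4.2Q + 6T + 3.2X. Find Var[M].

Var[M] = a²·Var[Q] + b²·Var[T] + c²·Var[X] + 2ab·covariance of Q and T + 2ac·covariance of Q and X + 2bc·covariance of T and X, with a = -4.2, b = 6, c = 3.2.
= 156.996 + 1260 + 487.424 + 120.96 + 188.16 + (-1190.4)
= 1023.14.

Var[M] = 1023.14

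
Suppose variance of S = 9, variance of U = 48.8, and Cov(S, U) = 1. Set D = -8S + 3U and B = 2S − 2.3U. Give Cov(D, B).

Cov(D, B) = -456.32

By bilinearity, Cov(D, B) = ac·variance of S + bd·variance of U + (ad+bc)·Cov(S, U), with a=-8, b=3, c=2, d=-2.3.
ac·variance of S = (-8)·2·9 = -144
bd·variance of U = 3·(-2.3)·48.8 = -336.72
(ad+bc)·Cov(S, U) = (24.4)·1 = 24.4
Cov(D, B) = -144 + (-336.72) + 24.4 = -456.32.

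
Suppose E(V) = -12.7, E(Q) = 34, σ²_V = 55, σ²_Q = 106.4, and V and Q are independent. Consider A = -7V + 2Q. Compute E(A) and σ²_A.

E(A) = 156.9, σ²_A = 3120.6

E(A) = (-7)·E(V) + 2·E(Q) = (-7)·(-12.7) + 2·34 = 156.9.
σ²_A = a²·σ²_V + b²·σ²_Q + 2ab·Cov[V, Q] with a = -7, b = 2.
Independence gives Cov[V, Q] = 0.
= (-7)²·55 + 2²·106.4 + 2·(-7)·2·0
= 2695 + 425.6 + 0 = 3120.6.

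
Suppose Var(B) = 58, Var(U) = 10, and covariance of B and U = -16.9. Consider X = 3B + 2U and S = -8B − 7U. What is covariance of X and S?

By bilinearity, covariance of X and S = ac·Var(B) + bd·Var(U) + (ad+bc)·covariance of B and U, with a=3, b=2, c=-8, d=-7.
ac·Var(B) = 3·(-8)·58 = -1392
bd·Var(U) = 2·(-7)·10 = -140
(ad+bc)·covariance of B and U = (-37)·(-16.9) = 625.3
covariance of X and S = -1392 + (-140) + 625.3 = -906.7.

covariance of X and S = -906.7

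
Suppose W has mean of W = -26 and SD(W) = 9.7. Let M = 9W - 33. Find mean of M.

M = 9W - 33 is linear with a = 9, b = -33.
mean of M = a·mean of W + b = 9·(-26) + (-33) = -267.

mean of M = -267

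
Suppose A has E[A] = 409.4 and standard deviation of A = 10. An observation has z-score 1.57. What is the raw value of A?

A = 425.1

A = E[A] + z·standard deviation of A = 409.4 + 1.57·10 = 425.1.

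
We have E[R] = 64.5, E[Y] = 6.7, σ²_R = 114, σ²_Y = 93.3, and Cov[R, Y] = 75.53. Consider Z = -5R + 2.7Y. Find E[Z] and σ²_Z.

E[Z] = -304.41, σ²_Z = 1490.847

E[Z] = (-5)·E[R] + 2.7·E[Y] = (-5)·64.5 + 2.7·6.7 = -304.41.
σ²_Z = a²·σ²_R + b²·σ²_Y + 2ab·Cov[R, Y] with a = -5, b = 2.7.
= (-5)²·114 + 2.7²·93.3 + 2·(-5)·2.7·75.53
= 2850 + 680.157 + (-2039.31) = 1490.847.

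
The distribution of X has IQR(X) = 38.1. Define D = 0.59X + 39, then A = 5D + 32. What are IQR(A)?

IQR(D) = |0.59|·38.1 = 22.479.
IQR(A) = |5|·22.479 = 112.395.

IQR(A) = 112.395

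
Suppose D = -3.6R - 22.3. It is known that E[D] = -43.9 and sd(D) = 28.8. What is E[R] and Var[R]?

E[R] = 6, Var[R] = 64

From D = -3.6R - 22.3: E[D] = a·E[R] + b, so E[R] = (E[D] − b)/a = (-43.9 − (-22.3))/(-3.6) = 6.
Var[D] = 28.8² = 829.44.
Var[D] = a²·Var[R], so Var[R] = 829.44/(-3.6)² = 64.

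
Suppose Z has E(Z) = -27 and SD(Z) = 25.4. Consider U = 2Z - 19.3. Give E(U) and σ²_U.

U = 2Z - 19.3 is linear with a = 2, b = -19.3.
E(U) = a·E(Z) + b = 2·(-27) + (-19.3) = -73.3.
σ²_Z = 25.4² = 645.16.
σ²_U = a²·σ²_Z = 2²·645.16 = 2580.64 (the additive constant -19.3 does not affect variance).

E(U) = -73.3, σ²_U = 2580.64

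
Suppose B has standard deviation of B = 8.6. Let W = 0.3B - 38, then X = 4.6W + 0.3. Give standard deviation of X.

standard deviation of X = 11.868

standard deviation of W = |0.3|·8.6 = 2.58.
standard deviation of X = |4.6|·2.58 = 11.868.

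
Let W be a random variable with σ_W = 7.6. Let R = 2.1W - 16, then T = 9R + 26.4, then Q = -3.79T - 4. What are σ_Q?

σ_R = |2.1|·7.6 = 15.96.
σ_T = |9|·15.96 = 143.64.
σ_Q = |-3.79|·143.64 = 544.3956.

σ_Q = 544.3956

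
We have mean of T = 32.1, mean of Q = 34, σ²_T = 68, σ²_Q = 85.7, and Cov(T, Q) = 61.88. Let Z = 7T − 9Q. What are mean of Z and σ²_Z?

mean of Z = 7·mean of T + (-9)·mean of Q = 7·32.1 + (-9)·34 = -81.3.
σ²_Z = a²·σ²_T + b²·σ²_Q + 2ab·Cov(T, Q) with a = 7, b = -9.
= 7²·68 + (-9)²·85.7 + 2·7·(-9)·61.88
= 3332 + 6941.7 + (-7796.88) = 2476.82.

mean of Z = -81.3, σ²_Z = 2476.82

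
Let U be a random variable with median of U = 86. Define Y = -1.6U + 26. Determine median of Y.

median of Y = -111.6

A linear map preserves order up to sign, so median of Y = a·median of U + b = (-1.6)·86 + 26 = -111.6.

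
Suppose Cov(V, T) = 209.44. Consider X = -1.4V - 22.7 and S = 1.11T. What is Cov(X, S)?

Cov(X, S) = -325.46976

Cov(X, S) = a·c·Cov(V, T) = (-1.4)·1.11·209.44 = -325.46976. Additive constants drop out.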